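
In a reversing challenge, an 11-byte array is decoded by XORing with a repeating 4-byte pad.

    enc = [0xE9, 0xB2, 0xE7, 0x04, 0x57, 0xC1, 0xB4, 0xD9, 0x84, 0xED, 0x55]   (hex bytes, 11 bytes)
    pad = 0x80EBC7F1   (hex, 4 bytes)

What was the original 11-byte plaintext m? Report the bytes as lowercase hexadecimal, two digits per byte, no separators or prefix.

695920f5d72a7328040692

The 4-byte key repeats, so the effective keystream is 80 eb c7 f1 80 eb c7 f1 80 eb c7.
byte 0: e9 ⊕ 80 = 69
byte 1: b2 ⊕ eb = 59
byte 2: e7 ⊕ c7 = 20
byte 3: 04 ⊕ f1 = f5
byte 4: 57 ⊕ 80 = d7
byte 5: c1 ⊕ eb = 2a
byte 6: b4 ⊕ c7 = 73
byte 7: d9 ⊕ f1 = 28
byte 8: 84 ⊕ 80 = 04
byte 9: ed ⊕ eb = 06
byte 10: 55 ⊕ c7 = 92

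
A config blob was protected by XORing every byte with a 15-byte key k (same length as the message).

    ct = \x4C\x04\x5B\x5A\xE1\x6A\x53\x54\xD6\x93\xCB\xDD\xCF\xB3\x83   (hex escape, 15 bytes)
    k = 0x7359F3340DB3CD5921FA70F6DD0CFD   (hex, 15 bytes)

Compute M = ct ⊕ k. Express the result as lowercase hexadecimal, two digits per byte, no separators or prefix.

XOR is its own inverse, so applying the key byte-wise gives the result directly.
byte 0: 4c XOR 73 = 3f
byte 1: 04 XOR 59 = 5d
byte 2: 5b XOR f3 = a8
byte 3: 5a XOR 34 = 6e
byte 4: e1 XOR 0d = ec
byte 5: 6a XOR b3 = d9
byte 6: 53 XOR cd = 9e
byte 7: 54 XOR 59 = 0d
byte 8: d6 XOR 21 = f7
byte 9: 93 XOR fa = 69
byte 10: cb XOR 70 = bb
byte 11: dd XOR f6 = 2b
byte 12: cf XOR dd = 12
byte 13: b3 XOR 0c = bf
byte 14: 83 XOR fd = 7e

3f5da86eecd99e0df769bb2b12bf7e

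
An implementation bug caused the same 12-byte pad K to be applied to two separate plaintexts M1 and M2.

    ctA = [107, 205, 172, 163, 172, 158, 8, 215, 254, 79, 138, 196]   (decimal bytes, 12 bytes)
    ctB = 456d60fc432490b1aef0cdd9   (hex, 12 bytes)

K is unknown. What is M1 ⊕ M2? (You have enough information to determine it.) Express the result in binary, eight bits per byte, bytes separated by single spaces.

00101110 10100000 11001100 01011111 11101111 10111010 10011000 01100110 01010000 10111111 01000111 00011101

ctA ⊕ ctB = (M1 ⊕ K) ⊕ (M2 ⊕ K) = M1 ⊕ M2 — the shared key cancels under XOR.
byte 0: 01101011 XOR 01000101 = 00101110
byte 1: 11001101 XOR 01101101 = 10100000
byte 2: 10101100 XOR 01100000 = 11001100
byte 3: 10100011 XOR 11111100 = 01011111
byte 4: 10101100 XOR 01000011 = 11101111
byte 5: 10011110 XOR 00100100 = 10111010
byte 6: 00001000 XOR 10010000 = 10011000
byte 7: 11010111 XOR 10110001 = 01100110
byte 8: 11111110 XOR 10101110 = 01010000
byte 9: 01001111 XOR 11110000 = 10111111
byte 10: 10001010 XOR 11001101 = 01000111
byte 11: 11000100 XOR 11011001 = 00011101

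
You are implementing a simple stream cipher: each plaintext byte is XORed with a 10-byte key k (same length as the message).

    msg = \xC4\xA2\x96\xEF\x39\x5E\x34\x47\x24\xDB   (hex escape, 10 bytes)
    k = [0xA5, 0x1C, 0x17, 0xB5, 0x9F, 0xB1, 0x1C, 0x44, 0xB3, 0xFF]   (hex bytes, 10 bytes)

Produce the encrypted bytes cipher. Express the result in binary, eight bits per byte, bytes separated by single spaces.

XOR is its own inverse, so applying the key byte-wise gives the result directly.
196 ^ 165 =  97
162 ^  28 = 190
150 ^  23 = 129
239 ^ 181 =  90
 57 ^ 159 = 166
 94 ^ 177 = 239
 52 ^  28 =  40
 71 ^  68 =   3
 36 ^ 179 = 151
219 ^ 255 =  36

01100001 10111110 10000001 01011010 10100110 11101111 00101000 00000011 10010111 00100100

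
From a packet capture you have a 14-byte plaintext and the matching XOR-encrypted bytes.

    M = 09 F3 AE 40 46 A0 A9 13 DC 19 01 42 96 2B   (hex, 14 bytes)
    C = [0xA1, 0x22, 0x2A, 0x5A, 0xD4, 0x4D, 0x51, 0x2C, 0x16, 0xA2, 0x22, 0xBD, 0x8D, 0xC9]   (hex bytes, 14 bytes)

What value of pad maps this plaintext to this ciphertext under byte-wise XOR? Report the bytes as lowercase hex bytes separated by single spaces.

a8 d1 84 1a 92 ed f8 3f ca bb 23 ff 1b e2

Since C = M ⊕ pad, XORing both sides with M gives pad = M ⊕ C.
byte 0: 09 xor a1 = a8
byte 1: f3 xor 22 = d1
byte 2: ae xor 2a = 84
byte 3: 40 xor 5a = 1a
byte 4: 46 xor d4 = 92
byte 5: a0 xor 4d = ed
byte 6: a9 xor 51 = f8
byte 7: 13 xor 2c = 3f
byte 8: dc xor 16 = ca
byte 9: 19 xor a2 = bb
byte 10: 01 xor 22 = 23
byte 11: 42 xor bd = ff
byte 12: 96 xor 8d = 1b
byte 13: 2b xor c9 = e2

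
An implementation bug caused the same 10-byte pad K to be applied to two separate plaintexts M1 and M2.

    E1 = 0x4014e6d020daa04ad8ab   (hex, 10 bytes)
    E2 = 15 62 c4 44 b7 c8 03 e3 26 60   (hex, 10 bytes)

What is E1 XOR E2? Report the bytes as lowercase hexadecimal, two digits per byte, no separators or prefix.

557622949712a3a9fecb

E1 ⊕ E2 = (M1 ⊕ K) ⊕ (M2 ⊕ K) = M1 ⊕ M2 — the shared key cancels under XOR.
40 xor 15 = 55
14 xor 62 = 76
e6 xor c4 = 22
d0 xor 44 = 94
20 xor b7 = 97
da xor c8 = 12
a0 xor 03 = a3
4a xor e3 = a9
d8 xor 26 = fe
ab xor 60 = cb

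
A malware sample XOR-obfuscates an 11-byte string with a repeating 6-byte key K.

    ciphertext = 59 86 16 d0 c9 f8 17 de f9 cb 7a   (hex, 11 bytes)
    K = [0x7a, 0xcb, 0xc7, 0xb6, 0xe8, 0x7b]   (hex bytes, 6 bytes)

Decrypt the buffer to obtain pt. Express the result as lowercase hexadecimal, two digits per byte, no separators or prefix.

234dd16621836d153e7d92

The 6-byte key repeats, so the effective keystream is 7a cb c7 b6 e8 7b 7a cb c7 b6 e8.
byte 0: 59 XOR 7a = 23
byte 1: 86 XOR cb = 4d
byte 2: 16 XOR c7 = d1
byte 3: d0 XOR b6 = 66
byte 4: c9 XOR e8 = 21
byte 5: f8 XOR 7b = 83
byte 6: 17 XOR 7a = 6d
byte 7: de XOR cb = 15
byte 8: f9 XOR c7 = 3e
byte 9: cb XOR b6 = 7d
byte 10: 7a XOR e8 = 92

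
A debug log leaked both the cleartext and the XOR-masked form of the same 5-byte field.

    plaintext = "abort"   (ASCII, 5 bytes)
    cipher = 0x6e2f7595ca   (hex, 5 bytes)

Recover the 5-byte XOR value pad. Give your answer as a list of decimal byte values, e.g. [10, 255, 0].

[15, 77, 26, 231, 190]

Since cipher = plaintext ⊕ pad, XORing both sides with plaintext gives pad = plaintext ⊕ cipher.
byte 0: 61 ⊕ 6e = 0f
byte 1: 62 ⊕ 2f = 4d
byte 2: 6f ⊕ 75 = 1a
byte 3: 72 ⊕ 95 = e7
byte 4: 74 ⊕ ca = be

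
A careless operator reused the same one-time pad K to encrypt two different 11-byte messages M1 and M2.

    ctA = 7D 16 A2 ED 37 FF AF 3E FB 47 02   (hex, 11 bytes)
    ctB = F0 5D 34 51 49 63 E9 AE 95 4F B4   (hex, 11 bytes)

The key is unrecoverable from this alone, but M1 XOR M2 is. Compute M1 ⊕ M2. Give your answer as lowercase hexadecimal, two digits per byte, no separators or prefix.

8d4b96bc7e9c46906e08b6

ctA ⊕ ctB = (M1 ⊕ K) ⊕ (M2 ⊕ K) = M1 ⊕ M2 — the shared key cancels under XOR.
byte 0: 7d xor f0 = 8d
byte 1: 16 xor 5d = 4b
byte 2: a2 xor 34 = 96
byte 3: ed xor 51 = bc
byte 4: 37 xor 49 = 7e
byte 5: ff xor 63 = 9c
byte 6: af xor e9 = 46
byte 7: 3e xor ae = 90
byte 8: fb xor 95 = 6e
byte 9: 47 xor 4f = 08
byte 10: 02 xor b4 = b6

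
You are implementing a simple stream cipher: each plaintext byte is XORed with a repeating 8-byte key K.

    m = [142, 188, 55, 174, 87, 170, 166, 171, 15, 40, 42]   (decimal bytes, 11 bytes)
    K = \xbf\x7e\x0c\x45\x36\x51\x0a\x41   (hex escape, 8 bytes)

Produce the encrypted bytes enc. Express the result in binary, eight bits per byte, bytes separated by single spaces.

The 8-byte key repeats, so the effective keystream is bf 7e 0c 45 36 51 0a 41 bf 7e 0c.
byte 0: 8e XOR bf = 31
byte 1: bc XOR 7e = c2
byte 2: 37 XOR 0c = 3b
byte 3: ae XOR 45 = eb
byte 4: 57 XOR 36 = 61
byte 5: aa XOR 51 = fb
byte 6: a6 XOR 0a = ac
byte 7: ab XOR 41 = ea
byte 8: 0f XOR bf = b0
byte 9: 28 XOR 7e = 56
byte 10: 2a XOR 0c = 26

00110001 11000010 00111011 11101011 01100001 11111011 10101100 11101010 10110000 01010110 00100110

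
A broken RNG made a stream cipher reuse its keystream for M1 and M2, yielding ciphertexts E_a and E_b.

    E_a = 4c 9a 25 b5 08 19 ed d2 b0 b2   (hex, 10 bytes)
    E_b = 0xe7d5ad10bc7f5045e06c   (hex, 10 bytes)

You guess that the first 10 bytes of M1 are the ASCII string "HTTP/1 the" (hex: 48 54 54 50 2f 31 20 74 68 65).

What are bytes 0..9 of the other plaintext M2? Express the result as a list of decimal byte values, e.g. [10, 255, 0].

[227, 27, 220, 245, 155, 87, 157, 227, 56, 187]

First, E_a ⊕ E_b = (M1 ⊕ K) ⊕ (M2 ⊕ K) = M1 ⊕ M2, so the key drops out. Then M2 = (M1 ⊕ M2) ⊕ M1 over the first 10 bytes.
byte 0: (4c ^ e7) ^ 48 = ab ^ 48 = e3
byte 1: (9a ^ d5) ^ 54 = 4f ^ 54 = 1b
byte 2: (25 ^ ad) ^ 54 = 88 ^ 54 = dc
byte 3: (b5 ^ 10) ^ 50 = a5 ^ 50 = f5
byte 4: (08 ^ bc) ^ 2f = b4 ^ 2f = 9b
byte 5: (19 ^ 7f) ^ 31 = 66 ^ 31 = 57
byte 6: (ed ^ 50) ^ 20 = bd ^ 20 = 9d
byte 7: (d2 ^ 45) ^ 74 = 97 ^ 74 = e3
byte 8: (b0 ^ e0) ^ 68 = 50 ^ 68 = 38
byte 9: (b2 ^ 6c) ^ 65 = de ^ 65 = bb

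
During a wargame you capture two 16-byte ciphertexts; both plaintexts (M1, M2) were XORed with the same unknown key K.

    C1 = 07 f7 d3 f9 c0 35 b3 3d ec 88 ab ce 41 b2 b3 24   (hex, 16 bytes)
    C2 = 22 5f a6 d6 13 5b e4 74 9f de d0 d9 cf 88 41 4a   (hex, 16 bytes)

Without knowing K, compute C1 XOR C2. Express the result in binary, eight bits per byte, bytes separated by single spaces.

C1 ⊕ C2 = (M1 ⊕ K) ⊕ (M2 ⊕ K) = M1 ⊕ M2 — the shared key cancels under XOR.
byte 0: 07 xor 22 = 25
byte 1: f7 xor 5f = a8
byte 2: d3 xor a6 = 75
byte 3: f9 xor d6 = 2f
byte 4: c0 xor 13 = d3
byte 5: 35 xor 5b = 6e
byte 6: b3 xor e4 = 57
byte 7: 3d xor 74 = 49
byte 8: ec xor 9f = 73
byte 9: 88 xor de = 56
byte 10: ab xor d0 = 7b
byte 11: ce xor d9 = 17
byte 12: 41 xor cf = 8e
byte 13: b2 xor 88 = 3a
byte 14: b3 xor 41 = f2
byte 15: 24 xor 4a = 6e

00100101 10101000 01110101 00101111 11010011 01101110 01010111 01001001 01110011 01010110 01111011 00010111 10001110 00111010 11110010 01101110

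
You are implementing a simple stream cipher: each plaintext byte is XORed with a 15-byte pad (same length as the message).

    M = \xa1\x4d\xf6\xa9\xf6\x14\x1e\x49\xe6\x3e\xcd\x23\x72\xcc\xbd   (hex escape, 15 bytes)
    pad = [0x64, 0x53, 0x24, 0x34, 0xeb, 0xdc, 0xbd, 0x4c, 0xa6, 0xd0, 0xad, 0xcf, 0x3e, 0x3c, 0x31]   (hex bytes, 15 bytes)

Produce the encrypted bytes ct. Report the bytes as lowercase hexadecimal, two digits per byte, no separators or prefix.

c51ed29d1dc8a30540ee60ec4cf08c

XOR is its own inverse, so applying the key byte-wise gives the result directly.
161 ⊕ 100 = 197
 77 ⊕  83 =  30
246 ⊕  36 = 210
169 ⊕  52 = 157
246 ⊕ 235 =  29
 20 ⊕ 220 = 200
 30 ⊕ 189 = 163
 73 ⊕  76 =   5
230 ⊕ 166 =  64
 62 ⊕ 208 = 238
205 ⊕ 173 =  96
 35 ⊕ 207 = 236
114 ⊕  62 =  76
204 ⊕  60 = 240
189 ⊕  49 = 140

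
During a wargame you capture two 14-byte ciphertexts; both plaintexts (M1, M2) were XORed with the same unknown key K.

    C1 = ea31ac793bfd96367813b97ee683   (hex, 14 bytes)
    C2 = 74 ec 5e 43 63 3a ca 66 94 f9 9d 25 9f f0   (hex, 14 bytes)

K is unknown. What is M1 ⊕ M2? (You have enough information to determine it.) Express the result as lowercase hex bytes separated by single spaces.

C1 ⊕ C2 = (M1 ⊕ K) ⊕ (M2 ⊕ K) = M1 ⊕ M2 — the shared key cancels under XOR.
ea XOR 74 = 9e
31 XOR ec = dd
ac XOR 5e = f2
79 XOR 43 = 3a
3b XOR 63 = 58
fd XOR 3a = c7
96 XOR ca = 5c
36 XOR 66 = 50
78 XOR 94 = ec
13 XOR f9 = ea
b9 XOR 9d = 24
7e XOR 25 = 5b
e6 XOR 9f = 79
83 XOR f0 = 73

9e dd f2 3a 58 c7 5c 50 ec ea 24 5b 79 73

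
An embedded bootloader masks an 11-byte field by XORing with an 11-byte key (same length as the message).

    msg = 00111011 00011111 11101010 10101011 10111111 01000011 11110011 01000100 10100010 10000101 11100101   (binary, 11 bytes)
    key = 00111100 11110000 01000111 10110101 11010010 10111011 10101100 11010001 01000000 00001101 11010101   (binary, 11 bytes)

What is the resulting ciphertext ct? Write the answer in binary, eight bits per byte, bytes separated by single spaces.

00000111 11101111 10101101 00011110 01101101 11111000 01011111 10010101 11100010 10001000 00110000

XOR is its own inverse, so applying the key byte-wise gives the result directly.
 59 ⊕  60 =   7
 31 ⊕ 240 = 239
234 ⊕  71 = 173
171 ⊕ 181 =  30
191 ⊕ 210 = 109
 67 ⊕ 187 = 248
243 ⊕ 172 =  95
 68 ⊕ 209 = 149
162 ⊕  64 = 226
133 ⊕  13 = 136
229 ⊕ 213 =  48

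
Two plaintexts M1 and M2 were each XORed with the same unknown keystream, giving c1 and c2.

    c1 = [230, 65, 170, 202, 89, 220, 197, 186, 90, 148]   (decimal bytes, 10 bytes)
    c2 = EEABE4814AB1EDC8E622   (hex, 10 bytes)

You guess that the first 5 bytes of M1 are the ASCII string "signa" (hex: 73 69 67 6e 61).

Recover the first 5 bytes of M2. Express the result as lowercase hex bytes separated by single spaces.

First, c1 ⊕ c2 = (M1 ⊕ K) ⊕ (M2 ⊕ K) = M1 ⊕ M2, so the key drops out. Then M2 = (M1 ⊕ M2) ⊕ M1 over the first 5 bytes.
byte 0: (e6 ⊕ ee) ⊕ 73 = 08 ⊕ 73 = 7b
byte 1: (41 ⊕ ab) ⊕ 69 = ea ⊕ 69 = 83
byte 2: (aa ⊕ e4) ⊕ 67 = 4e ⊕ 67 = 29
byte 3: (ca ⊕ 81) ⊕ 6e = 4b ⊕ 6e = 25
byte 4: (59 ⊕ 4a) ⊕ 61 = 13 ⊕ 61 = 72

7b 83 29 25 72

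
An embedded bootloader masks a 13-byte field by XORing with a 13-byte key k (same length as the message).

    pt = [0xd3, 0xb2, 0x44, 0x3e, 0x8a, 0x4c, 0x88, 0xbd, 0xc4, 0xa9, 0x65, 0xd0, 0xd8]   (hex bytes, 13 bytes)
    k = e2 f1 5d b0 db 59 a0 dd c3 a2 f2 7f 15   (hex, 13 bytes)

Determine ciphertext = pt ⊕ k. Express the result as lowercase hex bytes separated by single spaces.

31 43 19 8e 51 15 28 60 07 0b 97 af cd

211 xor 226 =  49
178 xor 241 =  67
 68 xor  93 =  25
 62 xor 176 = 142
138 xor 219 =  81
 76 xor  89 =  21
136 xor 160 =  40
189 xor 221 =  96
196 xor 195 =   7
169 xor 162 =  11
101 xor 242 = 151
208 xor 127 = 175
216 xor  21 = 205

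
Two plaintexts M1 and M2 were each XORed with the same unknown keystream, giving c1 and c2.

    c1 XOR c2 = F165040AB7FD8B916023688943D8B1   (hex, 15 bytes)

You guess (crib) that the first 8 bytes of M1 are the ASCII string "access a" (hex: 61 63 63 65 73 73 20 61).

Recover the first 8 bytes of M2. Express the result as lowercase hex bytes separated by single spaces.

90 06 67 6f c4 8e ab f0

Since c1 ⊕ c2 = M1 ⊕ M2, XORing with the guessed M1 bytes yields the corresponding M2 bytes: M2 = (c1 ⊕ c2) ⊕ M1.
byte 0: 11110001 ^ 01100001 = 10010000
byte 1: 01100101 ^ 01100011 = 00000110
byte 2: 00000100 ^ 01100011 = 01100111
byte 3: 00001010 ^ 01100101 = 01101111
byte 4: 10110111 ^ 01110011 = 11000100
byte 5: 11111101 ^ 01110011 = 10001110
byte 6: 10001011 ^ 00100000 = 10101011
byte 7: 10010001 ^ 01100001 = 11110000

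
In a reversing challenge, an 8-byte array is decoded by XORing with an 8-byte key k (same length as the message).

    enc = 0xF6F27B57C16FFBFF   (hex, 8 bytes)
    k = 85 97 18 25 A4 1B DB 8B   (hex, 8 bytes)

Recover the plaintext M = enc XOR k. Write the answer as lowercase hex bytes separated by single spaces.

f6 xor 85 = 73
f2 xor 97 = 65
7b xor 18 = 63
57 xor 25 = 72
c1 xor a4 = 65
6f xor 1b = 74
fb xor db = 20
ff xor 8b = 74

73 65 63 72 65 74 20 74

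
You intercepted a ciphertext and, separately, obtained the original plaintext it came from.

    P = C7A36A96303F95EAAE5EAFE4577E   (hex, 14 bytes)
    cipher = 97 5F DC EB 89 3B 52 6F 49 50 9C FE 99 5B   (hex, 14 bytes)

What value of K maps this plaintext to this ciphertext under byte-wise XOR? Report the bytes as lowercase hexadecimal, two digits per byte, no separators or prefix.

Since cipher = P ⊕ K, XORing both sides with P gives K = P ⊕ cipher.
11000111 ^ 10010111 = 01010000
10100011 ^ 01011111 = 11111100
01101010 ^ 11011100 = 10110110
10010110 ^ 11101011 = 01111101
00110000 ^ 10001001 = 10111001
00111111 ^ 00111011 = 00000100
10010101 ^ 01010010 = 11000111
11101010 ^ 01101111 = 10000101
10101110 ^ 01001001 = 11100111
01011110 ^ 01010000 = 00001110
10101111 ^ 10011100 = 00110011
11100100 ^ 11111110 = 00011010
01010111 ^ 10011001 = 11001110
01111110 ^ 01011011 = 00100101

50fcb67db904c785e70e331ace25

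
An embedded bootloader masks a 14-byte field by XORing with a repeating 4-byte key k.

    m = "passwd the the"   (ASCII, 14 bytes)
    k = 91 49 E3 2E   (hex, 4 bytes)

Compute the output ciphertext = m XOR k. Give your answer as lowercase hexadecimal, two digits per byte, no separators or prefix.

The 4-byte key repeats, so the effective keystream is 91 49 e3 2e 91 49 e3 2e 91 49 e3 2e 91 49.
byte 0: 70 ^ 91 = e1
byte 1: 61 ^ 49 = 28
byte 2: 73 ^ e3 = 90
byte 3: 73 ^ 2e = 5d
byte 4: 77 ^ 91 = e6
byte 5: 64 ^ 49 = 2d
byte 6: 20 ^ e3 = c3
byte 7: 74 ^ 2e = 5a
byte 8: 68 ^ 91 = f9
byte 9: 65 ^ 49 = 2c
byte 10: 20 ^ e3 = c3
byte 11: 74 ^ 2e = 5a
byte 12: 68 ^ 91 = f9
byte 13: 65 ^ 49 = 2c

e128905de62dc35af92cc35af92c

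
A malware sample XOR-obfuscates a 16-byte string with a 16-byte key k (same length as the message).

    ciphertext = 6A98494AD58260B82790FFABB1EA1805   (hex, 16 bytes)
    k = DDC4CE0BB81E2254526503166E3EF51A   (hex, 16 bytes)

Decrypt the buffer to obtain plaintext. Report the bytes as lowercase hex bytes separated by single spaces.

01101010 XOR 11011101 = 10110111
10011000 XOR 11000100 = 01011100
01001001 XOR 11001110 = 10000111
01001010 XOR 00001011 = 01000001
11010101 XOR 10111000 = 01101101
10000010 XOR 00011110 = 10011100
01100000 XOR 00100010 = 01000010
10111000 XOR 01010100 = 11101100
00100111 XOR 01010010 = 01110101
10010000 XOR 01100101 = 11110101
11111111 XOR 00000011 = 11111100
10101011 XOR 00010110 = 10111101
10110001 XOR 01101110 = 11011111
11101010 XOR 00111110 = 11010100
00011000 XOR 11110101 = 11101101
00000101 XOR 00011010 = 00011111

b7 5c 87 41 6d 9c 42 ec 75 f5 fc bd df d4 ed 1f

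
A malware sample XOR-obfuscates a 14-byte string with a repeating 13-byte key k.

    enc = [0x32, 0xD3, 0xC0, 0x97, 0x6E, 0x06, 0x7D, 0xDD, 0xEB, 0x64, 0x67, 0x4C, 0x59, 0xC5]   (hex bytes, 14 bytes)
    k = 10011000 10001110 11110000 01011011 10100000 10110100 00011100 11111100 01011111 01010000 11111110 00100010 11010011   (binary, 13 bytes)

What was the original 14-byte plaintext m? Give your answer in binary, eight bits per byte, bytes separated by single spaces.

10101010 01011101 00110000 11001100 11001110 10110010 01100001 00100001 10110100 00110100 10011001 01101110 10001010 01011101

The 13-byte key repeats, so the effective keystream is 98 8e f0 5b a0 b4 1c fc 5f 50 fe 22 d3 98.
byte 0: 32 ⊕ 98 = aa
byte 1: d3 ⊕ 8e = 5d
byte 2: c0 ⊕ f0 = 30
byte 3: 97 ⊕ 5b = cc
byte 4: 6e ⊕ a0 = ce
byte 5: 06 ⊕ b4 = b2
byte 6: 7d ⊕ 1c = 61
byte 7: dd ⊕ fc = 21
byte 8: eb ⊕ 5f = b4
byte 9: 64 ⊕ 50 = 34
byte 10: 67 ⊕ fe = 99
byte 11: 4c ⊕ 22 = 6e
byte 12: 59 ⊕ d3 = 8a
byte 13: c5 ⊕ 98 = 5d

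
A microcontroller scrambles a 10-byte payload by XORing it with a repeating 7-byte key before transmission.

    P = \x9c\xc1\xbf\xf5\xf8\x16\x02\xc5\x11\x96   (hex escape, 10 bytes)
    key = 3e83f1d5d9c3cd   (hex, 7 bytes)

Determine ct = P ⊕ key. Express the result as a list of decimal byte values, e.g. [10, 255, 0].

The 7-byte key repeats, so the effective keystream is 3e 83 f1 d5 d9 c3 cd 3e 83 f1.
byte 0: 156 ^  62 = 162
byte 1: 193 ^ 131 =  66
byte 2: 191 ^ 241 =  78
byte 3: 245 ^ 213 =  32
byte 4: 248 ^ 217 =  33
byte 5:  22 ^ 195 = 213
byte 6:   2 ^ 205 = 207
byte 7: 197 ^  62 = 251
byte 8:  17 ^ 131 = 146
byte 9: 150 ^ 241 = 103

[162, 66, 78, 32, 33, 213, 207, 251, 146, 103]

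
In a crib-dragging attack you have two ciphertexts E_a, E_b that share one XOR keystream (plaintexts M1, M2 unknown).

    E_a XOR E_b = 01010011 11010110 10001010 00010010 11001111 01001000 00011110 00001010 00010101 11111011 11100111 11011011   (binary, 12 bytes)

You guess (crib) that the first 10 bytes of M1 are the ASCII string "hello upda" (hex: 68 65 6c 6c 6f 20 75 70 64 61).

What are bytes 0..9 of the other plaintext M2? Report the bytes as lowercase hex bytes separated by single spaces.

Since E_a ⊕ E_b = M1 ⊕ M2, XORing with the guessed M1 bytes yields the corresponding M2 bytes: M2 = (E_a ⊕ E_b) ⊕ M1.
 83 ⊕ 104 =  59
214 ⊕ 101 = 179
138 ⊕ 108 = 230
 18 ⊕ 108 = 126
207 ⊕ 111 = 160
 72 ⊕  32 = 104
 30 ⊕ 117 = 107
 10 ⊕ 112 = 122
 21 ⊕ 100 = 113
251 ⊕  97 = 154

3b b3 e6 7e a0 68 6b 7a 71 9a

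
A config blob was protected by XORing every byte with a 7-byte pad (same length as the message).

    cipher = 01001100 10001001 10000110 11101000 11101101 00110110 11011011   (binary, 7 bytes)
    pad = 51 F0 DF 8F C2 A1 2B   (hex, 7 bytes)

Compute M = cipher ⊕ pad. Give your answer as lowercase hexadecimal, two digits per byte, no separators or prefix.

XOR is its own inverse, so applying the key byte-wise gives the result directly.
4c ⊕ 51 = 1d
89 ⊕ f0 = 79
86 ⊕ df = 59
e8 ⊕ 8f = 67
ed ⊕ c2 = 2f
36 ⊕ a1 = 97
db ⊕ 2b = f0

1d7959672f97f0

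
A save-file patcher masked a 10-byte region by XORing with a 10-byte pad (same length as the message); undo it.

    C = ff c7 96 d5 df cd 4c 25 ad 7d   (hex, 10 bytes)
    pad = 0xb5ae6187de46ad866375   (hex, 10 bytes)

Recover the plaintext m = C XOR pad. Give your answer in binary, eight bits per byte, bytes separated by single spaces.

01001010 01101001 11110111 01010010 00000001 10001011 11100001 10100011 11001110 00001000

byte 0: 255 XOR 181 =  74
byte 1: 199 XOR 174 = 105
byte 2: 150 XOR  97 = 247
byte 3: 213 XOR 135 =  82
byte 4: 223 XOR 222 =   1
byte 5: 205 XOR  70 = 139
byte 6:  76 XOR 173 = 225
byte 7:  37 XOR 134 = 163
byte 8: 173 XOR  99 = 206
byte 9: 125 XOR 117 =   8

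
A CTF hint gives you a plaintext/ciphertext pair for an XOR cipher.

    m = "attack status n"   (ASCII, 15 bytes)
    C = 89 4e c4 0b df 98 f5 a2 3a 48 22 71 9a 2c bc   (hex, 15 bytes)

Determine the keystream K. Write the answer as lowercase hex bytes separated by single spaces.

e8 3a b0 6a bc f3 d5 d1 4e 29 56 04 e9 0c d2

Since C = m ⊕ K, XORing both sides with m gives K = m ⊕ C.
61 ⊕ 89 = e8
74 ⊕ 4e = 3a
74 ⊕ c4 = b0
61 ⊕ 0b = 6a
63 ⊕ df = bc
6b ⊕ 98 = f3
20 ⊕ f5 = d5
73 ⊕ a2 = d1
74 ⊕ 3a = 4e
61 ⊕ 48 = 29
74 ⊕ 22 = 56
75 ⊕ 71 = 04
73 ⊕ 9a = e9
20 ⊕ 2c = 0c
6e ⊕ bc = d2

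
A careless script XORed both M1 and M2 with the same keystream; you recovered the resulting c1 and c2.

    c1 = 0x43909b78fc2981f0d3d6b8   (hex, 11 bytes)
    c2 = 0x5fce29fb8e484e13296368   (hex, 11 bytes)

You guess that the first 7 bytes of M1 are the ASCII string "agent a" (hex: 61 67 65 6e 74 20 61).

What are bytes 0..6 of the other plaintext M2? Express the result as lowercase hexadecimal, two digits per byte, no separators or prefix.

7d39d7ed0641ae

First, c1 ⊕ c2 = (M1 ⊕ K) ⊕ (M2 ⊕ K) = M1 ⊕ M2, so the key drops out. Then M2 = (M1 ⊕ M2) ⊕ M1 over the first 7 bytes.
byte 0: (43 xor 5f) xor 61 = 1c xor 61 = 7d
byte 1: (90 xor ce) xor 67 = 5e xor 67 = 39
byte 2: (9b xor 29) xor 65 = b2 xor 65 = d7
byte 3: (78 xor fb) xor 6e = 83 xor 6e = ed
byte 4: (fc xor 8e) xor 74 = 72 xor 74 = 06
byte 5: (29 xor 48) xor 20 = 61 xor 20 = 41
byte 6: (81 xor 4e) xor 61 = cf xor 61 = ae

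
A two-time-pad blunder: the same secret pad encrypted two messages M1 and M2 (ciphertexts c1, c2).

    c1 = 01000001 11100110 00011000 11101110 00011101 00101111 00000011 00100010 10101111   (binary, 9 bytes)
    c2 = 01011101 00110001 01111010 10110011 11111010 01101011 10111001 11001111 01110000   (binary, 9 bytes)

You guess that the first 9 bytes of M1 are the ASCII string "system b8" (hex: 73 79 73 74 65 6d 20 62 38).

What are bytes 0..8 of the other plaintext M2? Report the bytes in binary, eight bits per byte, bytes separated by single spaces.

First, c1 ⊕ c2 = (M1 ⊕ K) ⊕ (M2 ⊕ K) = M1 ⊕ M2, so the key drops out. Then M2 = (M1 ⊕ M2) ⊕ M1 over the first 9 bytes.
byte 0: (41 xor 5d) xor 73 = 1c xor 73 = 6f
byte 1: (e6 xor 31) xor 79 = d7 xor 79 = ae
byte 2: (18 xor 7a) xor 73 = 62 xor 73 = 11
byte 3: (ee xor b3) xor 74 = 5d xor 74 = 29
byte 4: (1d xor fa) xor 65 = e7 xor 65 = 82
byte 5: (2f xor 6b) xor 6d = 44 xor 6d = 29
byte 6: (03 xor b9) xor 20 = ba xor 20 = 9a
byte 7: (22 xor cf) xor 62 = ed xor 62 = 8f
byte 8: (af xor 70) xor 38 = df xor 38 = e7

01101111 10101110 00010001 00101001 10000010 00101001 10011010 10001111 11100111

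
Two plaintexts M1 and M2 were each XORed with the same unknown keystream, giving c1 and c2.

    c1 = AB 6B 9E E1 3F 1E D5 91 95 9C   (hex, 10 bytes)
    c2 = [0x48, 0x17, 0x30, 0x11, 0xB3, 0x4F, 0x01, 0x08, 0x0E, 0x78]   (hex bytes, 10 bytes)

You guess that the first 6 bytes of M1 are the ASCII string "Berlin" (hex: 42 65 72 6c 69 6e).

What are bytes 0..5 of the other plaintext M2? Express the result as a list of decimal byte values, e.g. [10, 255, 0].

[161, 25, 220, 156, 229, 63]

First, c1 ⊕ c2 = (M1 ⊕ K) ⊕ (M2 ⊕ K) = M1 ⊕ M2, so the key drops out. Then M2 = (M1 ⊕ M2) ⊕ M1 over the first 6 bytes.
byte 0: (ab xor 48) xor 42 = e3 xor 42 = a1
byte 1: (6b xor 17) xor 65 = 7c xor 65 = 19
byte 2: (9e xor 30) xor 72 = ae xor 72 = dc
byte 3: (e1 xor 11) xor 6c = f0 xor 6c = 9c
byte 4: (3f xor b3) xor 69 = 8c xor 69 = e5
byte 5: (1e xor 4f) xor 6e = 51 xor 6e = 3f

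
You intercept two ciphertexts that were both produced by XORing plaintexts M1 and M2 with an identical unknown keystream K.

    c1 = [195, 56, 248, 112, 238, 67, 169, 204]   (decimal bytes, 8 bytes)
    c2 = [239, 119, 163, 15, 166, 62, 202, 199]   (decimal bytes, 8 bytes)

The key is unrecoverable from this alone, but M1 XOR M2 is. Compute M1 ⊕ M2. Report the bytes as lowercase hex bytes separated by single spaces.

c1 ⊕ c2 = (M1 ⊕ K) ⊕ (M2 ⊕ K) = M1 ⊕ M2 — the shared key cancels under XOR.
c3 ⊕ ef = 2c
38 ⊕ 77 = 4f
f8 ⊕ a3 = 5b
70 ⊕ 0f = 7f
ee ⊕ a6 = 48
43 ⊕ 3e = 7d
a9 ⊕ ca = 63
cc ⊕ c7 = 0b

2c 4f 5b 7f 48 7d 63 0b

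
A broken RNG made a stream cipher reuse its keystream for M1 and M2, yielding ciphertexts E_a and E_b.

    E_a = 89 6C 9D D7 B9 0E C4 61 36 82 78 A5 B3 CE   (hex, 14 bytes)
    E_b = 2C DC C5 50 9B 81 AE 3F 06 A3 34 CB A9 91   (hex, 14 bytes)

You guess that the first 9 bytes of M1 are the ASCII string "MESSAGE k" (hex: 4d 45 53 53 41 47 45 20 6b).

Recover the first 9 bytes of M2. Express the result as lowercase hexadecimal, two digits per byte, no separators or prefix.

First, E_a ⊕ E_b = (M1 ⊕ K) ⊕ (M2 ⊕ K) = M1 ⊕ M2, so the key drops out. Then M2 = (M1 ⊕ M2) ⊕ M1 over the first 9 bytes.
byte 0: (89 XOR 2c) XOR 4d = a5 XOR 4d = e8
byte 1: (6c XOR dc) XOR 45 = b0 XOR 45 = f5
byte 2: (9d XOR c5) XOR 53 = 58 XOR 53 = 0b
byte 3: (d7 XOR 50) XOR 53 = 87 XOR 53 = d4
byte 4: (b9 XOR 9b) XOR 41 = 22 XOR 41 = 63
byte 5: (0e XOR 81) XOR 47 = 8f XOR 47 = c8
byte 6: (c4 XOR ae) XOR 45 = 6a XOR 45 = 2f
byte 7: (61 XOR 3f) XOR 20 = 5e XOR 20 = 7e
byte 8: (36 XOR 06) XOR 6b = 30 XOR 6b = 5b

e8f50bd463c82f7e5b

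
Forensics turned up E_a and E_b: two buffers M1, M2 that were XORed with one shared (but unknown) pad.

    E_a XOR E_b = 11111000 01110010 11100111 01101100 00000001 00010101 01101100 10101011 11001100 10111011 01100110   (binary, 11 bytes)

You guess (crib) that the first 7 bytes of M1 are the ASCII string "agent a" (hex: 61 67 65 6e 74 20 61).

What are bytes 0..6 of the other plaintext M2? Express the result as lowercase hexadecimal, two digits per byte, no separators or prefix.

9915820275350d

Since E_a ⊕ E_b = M1 ⊕ M2, XORing with the guessed M1 bytes yields the corresponding M2 bytes: M2 = (E_a ⊕ E_b) ⊕ M1.
byte 0: f8 ⊕ 61 = 99
byte 1: 72 ⊕ 67 = 15
byte 2: e7 ⊕ 65 = 82
byte 3: 6c ⊕ 6e = 02
byte 4: 01 ⊕ 74 = 75
byte 5: 15 ⊕ 20 = 35
byte 6: 6c ⊕ 61 = 0d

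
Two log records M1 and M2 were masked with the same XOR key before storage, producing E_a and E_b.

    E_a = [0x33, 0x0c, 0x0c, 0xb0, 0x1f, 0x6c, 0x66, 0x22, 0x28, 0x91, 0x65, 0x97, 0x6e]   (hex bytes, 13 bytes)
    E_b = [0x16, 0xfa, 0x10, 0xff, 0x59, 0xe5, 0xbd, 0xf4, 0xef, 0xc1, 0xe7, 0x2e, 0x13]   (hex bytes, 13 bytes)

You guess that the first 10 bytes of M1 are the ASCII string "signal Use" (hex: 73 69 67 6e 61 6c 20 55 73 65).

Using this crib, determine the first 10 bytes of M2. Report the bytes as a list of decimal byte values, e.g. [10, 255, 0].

First, E_a ⊕ E_b = (M1 ⊕ K) ⊕ (M2 ⊕ K) = M1 ⊕ M2, so the key drops out. Then M2 = (M1 ⊕ M2) ⊕ M1 over the first 10 bytes.
byte 0: (33 ⊕ 16) ⊕ 73 = 25 ⊕ 73 = 56
byte 1: (0c ⊕ fa) ⊕ 69 = f6 ⊕ 69 = 9f
byte 2: (0c ⊕ 10) ⊕ 67 = 1c ⊕ 67 = 7b
byte 3: (b0 ⊕ ff) ⊕ 6e = 4f ⊕ 6e = 21
byte 4: (1f ⊕ 59) ⊕ 61 = 46 ⊕ 61 = 27
byte 5: (6c ⊕ e5) ⊕ 6c = 89 ⊕ 6c = e5
byte 6: (66 ⊕ bd) ⊕ 20 = db ⊕ 20 = fb
byte 7: (22 ⊕ f4) ⊕ 55 = d6 ⊕ 55 = 83
byte 8: (28 ⊕ ef) ⊕ 73 = c7 ⊕ 73 = b4
byte 9: (91 ⊕ c1) ⊕ 65 = 50 ⊕ 65 = 35

[86, 159, 123, 33, 39, 229, 251, 131, 180, 53]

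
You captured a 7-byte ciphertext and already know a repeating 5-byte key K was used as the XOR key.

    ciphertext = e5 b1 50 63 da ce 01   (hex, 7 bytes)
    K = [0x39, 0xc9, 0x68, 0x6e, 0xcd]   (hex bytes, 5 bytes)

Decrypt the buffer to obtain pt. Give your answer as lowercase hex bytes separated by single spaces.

The 5-byte key repeats, so the effective keystream is 39 c9 68 6e cd 39 c9.
byte 0: e5 ⊕ 39 = dc
byte 1: b1 ⊕ c9 = 78
byte 2: 50 ⊕ 68 = 38
byte 3: 63 ⊕ 6e = 0d
byte 4: da ⊕ cd = 17
byte 5: ce ⊕ 39 = f7
byte 6: 01 ⊕ c9 = c8

dc 78 38 0d 17 f7 c8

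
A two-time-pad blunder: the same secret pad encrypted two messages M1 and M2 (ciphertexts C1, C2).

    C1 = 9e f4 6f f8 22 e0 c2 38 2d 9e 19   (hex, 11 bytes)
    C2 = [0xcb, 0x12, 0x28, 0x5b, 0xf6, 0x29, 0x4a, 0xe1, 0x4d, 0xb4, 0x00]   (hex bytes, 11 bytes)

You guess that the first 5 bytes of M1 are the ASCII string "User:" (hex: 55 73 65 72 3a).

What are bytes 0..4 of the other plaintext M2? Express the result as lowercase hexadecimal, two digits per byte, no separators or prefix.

009522d1ee

First, C1 ⊕ C2 = (M1 ⊕ K) ⊕ (M2 ⊕ K) = M1 ⊕ M2, so the key drops out. Then M2 = (M1 ⊕ M2) ⊕ M1 over the first 5 bytes.
byte 0: (9e xor cb) xor 55 = 55 xor 55 = 00
byte 1: (f4 xor 12) xor 73 = e6 xor 73 = 95
byte 2: (6f xor 28) xor 65 = 47 xor 65 = 22
byte 3: (f8 xor 5b) xor 72 = a3 xor 72 = d1
byte 4: (22 xor f6) xor 3a = d4 xor 3a = ee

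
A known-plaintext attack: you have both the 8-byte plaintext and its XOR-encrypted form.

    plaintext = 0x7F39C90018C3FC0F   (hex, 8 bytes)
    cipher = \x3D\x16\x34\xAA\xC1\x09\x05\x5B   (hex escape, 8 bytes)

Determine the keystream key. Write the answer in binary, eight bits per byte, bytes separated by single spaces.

Since cipher = plaintext ⊕ key, XORing both sides with plaintext gives key = plaintext ⊕ cipher.
7f ^ 3d = 42
39 ^ 16 = 2f
c9 ^ 34 = fd
00 ^ aa = aa
18 ^ c1 = d9
c3 ^ 09 = ca
fc ^ 05 = f9
0f ^ 5b = 54

01000010 00101111 11111101 10101010 11011001 11001010 11111001 01010100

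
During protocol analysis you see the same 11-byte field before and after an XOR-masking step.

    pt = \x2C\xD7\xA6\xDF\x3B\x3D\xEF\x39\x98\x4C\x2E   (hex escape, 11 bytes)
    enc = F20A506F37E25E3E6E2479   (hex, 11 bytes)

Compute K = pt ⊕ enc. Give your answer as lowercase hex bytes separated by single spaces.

Since enc = pt ⊕ K, XORing both sides with pt gives K = pt ⊕ enc.
2c ^ f2 = de
d7 ^ 0a = dd
a6 ^ 50 = f6
df ^ 6f = b0
3b ^ 37 = 0c
3d ^ e2 = df
ef ^ 5e = b1
39 ^ 3e = 07
98 ^ 6e = f6
4c ^ 24 = 68
2e ^ 79 = 57

de dd f6 b0 0c df b1 07 f6 68 57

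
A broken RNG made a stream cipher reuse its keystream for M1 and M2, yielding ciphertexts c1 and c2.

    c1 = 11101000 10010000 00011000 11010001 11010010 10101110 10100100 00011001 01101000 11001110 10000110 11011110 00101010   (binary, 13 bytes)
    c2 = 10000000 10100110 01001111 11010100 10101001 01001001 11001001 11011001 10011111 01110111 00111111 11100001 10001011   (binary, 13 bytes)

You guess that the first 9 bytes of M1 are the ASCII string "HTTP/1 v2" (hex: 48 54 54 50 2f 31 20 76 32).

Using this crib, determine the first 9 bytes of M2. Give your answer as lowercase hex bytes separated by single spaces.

20 62 03 55 54 d6 4d b6 c5

First, c1 ⊕ c2 = (M1 ⊕ K) ⊕ (M2 ⊕ K) = M1 ⊕ M2, so the key drops out. Then M2 = (M1 ⊕ M2) ⊕ M1 over the first 9 bytes.
byte 0: (e8 ^ 80) ^ 48 = 68 ^ 48 = 20
byte 1: (90 ^ a6) ^ 54 = 36 ^ 54 = 62
byte 2: (18 ^ 4f) ^ 54 = 57 ^ 54 = 03
byte 3: (d1 ^ d4) ^ 50 = 05 ^ 50 = 55
byte 4: (d2 ^ a9) ^ 2f = 7b ^ 2f = 54
byte 5: (ae ^ 49) ^ 31 = e7 ^ 31 = d6
byte 6: (a4 ^ c9) ^ 20 = 6d ^ 20 = 4d
byte 7: (19 ^ d9) ^ 76 = c0 ^ 76 = b6
byte 8: (68 ^ 9f) ^ 32 = f7 ^ 32 = c5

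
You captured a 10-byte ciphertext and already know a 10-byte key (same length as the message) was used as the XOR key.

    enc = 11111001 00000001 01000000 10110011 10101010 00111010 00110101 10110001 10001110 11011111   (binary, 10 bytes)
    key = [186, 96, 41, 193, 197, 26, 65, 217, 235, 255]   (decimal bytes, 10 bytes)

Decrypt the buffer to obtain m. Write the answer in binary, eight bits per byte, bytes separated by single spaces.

f9 XOR ba = 43
01 XOR 60 = 61
40 XOR 29 = 69
b3 XOR c1 = 72
aa XOR c5 = 6f
3a XOR 1a = 20
35 XOR 41 = 74
b1 XOR d9 = 68
8e XOR eb = 65
df XOR ff = 20

01000011 01100001 01101001 01110010 01101111 00100000 01110100 01101000 01100101 00100000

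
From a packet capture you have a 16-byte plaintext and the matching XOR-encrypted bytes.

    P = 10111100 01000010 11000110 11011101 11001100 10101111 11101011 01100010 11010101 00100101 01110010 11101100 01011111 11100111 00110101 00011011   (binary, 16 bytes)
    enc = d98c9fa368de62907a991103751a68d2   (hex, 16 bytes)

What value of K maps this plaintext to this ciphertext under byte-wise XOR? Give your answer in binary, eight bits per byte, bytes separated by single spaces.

Since enc = P ⊕ K, XORing both sides with P gives K = P ⊕ enc.
10111100 xor 11011001 = 01100101
01000010 xor 10001100 = 11001110
11000110 xor 10011111 = 01011001
11011101 xor 10100011 = 01111110
11001100 xor 01101000 = 10100100
10101111 xor 11011110 = 01110001
11101011 xor 01100010 = 10001001
01100010 xor 10010000 = 11110010
11010101 xor 01111010 = 10101111
00100101 xor 10011001 = 10111100
01110010 xor 00010001 = 01100011
11101100 xor 00000011 = 11101111
01011111 xor 01110101 = 00101010
11100111 xor 00011010 = 11111101
00110101 xor 01101000 = 01011101
00011011 xor 11010010 = 11001001

01100101 11001110 01011001 01111110 10100100 01110001 10001001 11110010 10101111 10111100 01100011 11101111 00101010 11111101 01011101 11001001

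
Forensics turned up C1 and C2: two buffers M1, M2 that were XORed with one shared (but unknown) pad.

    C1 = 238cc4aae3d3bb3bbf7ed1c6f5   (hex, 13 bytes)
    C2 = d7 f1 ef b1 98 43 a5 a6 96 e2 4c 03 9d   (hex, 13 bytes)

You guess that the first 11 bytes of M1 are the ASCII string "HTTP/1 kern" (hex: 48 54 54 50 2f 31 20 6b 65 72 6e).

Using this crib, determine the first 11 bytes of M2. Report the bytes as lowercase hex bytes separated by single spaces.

bc 29 7f 4b 54 a1 3e f6 4c ee f3

First, C1 ⊕ C2 = (M1 ⊕ K) ⊕ (M2 ⊕ K) = M1 ⊕ M2, so the key drops out. Then M2 = (M1 ⊕ M2) ⊕ M1 over the first 11 bytes.
byte 0: (23 XOR d7) XOR 48 = f4 XOR 48 = bc
byte 1: (8c XOR f1) XOR 54 = 7d XOR 54 = 29
byte 2: (c4 XOR ef) XOR 54 = 2b XOR 54 = 7f
byte 3: (aa XOR b1) XOR 50 = 1b XOR 50 = 4b
byte 4: (e3 XOR 98) XOR 2f = 7b XOR 2f = 54
byte 5: (d3 XOR 43) XOR 31 = 90 XOR 31 = a1
byte 6: (bb XOR a5) XOR 20 = 1e XOR 20 = 3e
byte 7: (3b XOR a6) XOR 6b = 9d XOR 6b = f6
byte 8: (bf XOR 96) XOR 65 = 29 XOR 65 = 4c
byte 9: (7e XOR e2) XOR 72 = 9c XOR 72 = ee
byte 10: (d1 XOR 4c) XOR 6e = 9d XOR 6e = f3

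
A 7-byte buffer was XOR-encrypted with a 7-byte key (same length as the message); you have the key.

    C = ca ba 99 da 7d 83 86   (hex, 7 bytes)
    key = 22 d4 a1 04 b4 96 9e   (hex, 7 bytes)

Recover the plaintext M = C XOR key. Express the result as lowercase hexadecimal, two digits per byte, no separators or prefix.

XOR is its own inverse, so applying the key byte-wise gives the result directly.
ca ⊕ 22 = e8
ba ⊕ d4 = 6e
99 ⊕ a1 = 38
da ⊕ 04 = de
7d ⊕ b4 = c9
83 ⊕ 96 = 15
86 ⊕ 9e = 18

e86e38dec91518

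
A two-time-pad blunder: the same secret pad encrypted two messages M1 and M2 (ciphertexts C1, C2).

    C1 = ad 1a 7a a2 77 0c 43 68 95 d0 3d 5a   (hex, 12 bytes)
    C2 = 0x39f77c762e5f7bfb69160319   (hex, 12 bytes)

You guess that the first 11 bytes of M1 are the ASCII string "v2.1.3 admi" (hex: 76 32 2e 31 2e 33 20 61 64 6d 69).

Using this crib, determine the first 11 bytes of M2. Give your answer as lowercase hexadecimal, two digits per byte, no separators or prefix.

e2df28e5776018f298ab57

First, C1 ⊕ C2 = (M1 ⊕ K) ⊕ (M2 ⊕ K) = M1 ⊕ M2, so the key drops out. Then M2 = (M1 ⊕ M2) ⊕ M1 over the first 11 bytes.
byte 0: (ad XOR 39) XOR 76 = 94 XOR 76 = e2
byte 1: (1a XOR f7) XOR 32 = ed XOR 32 = df
byte 2: (7a XOR 7c) XOR 2e = 06 XOR 2e = 28
byte 3: (a2 XOR 76) XOR 31 = d4 XOR 31 = e5
byte 4: (77 XOR 2e) XOR 2e = 59 XOR 2e = 77
byte 5: (0c XOR 5f) XOR 33 = 53 XOR 33 = 60
byte 6: (43 XOR 7b) XOR 20 = 38 XOR 20 = 18
byte 7: (68 XOR fb) XOR 61 = 93 XOR 61 = f2
byte 8: (95 XOR 69) XOR 64 = fc XOR 64 = 98
byte 9: (d0 XOR 16) XOR 6d = c6 XOR 6d = ab
byte 10: (3d XOR 03) XOR 69 = 3e XOR 69 = 57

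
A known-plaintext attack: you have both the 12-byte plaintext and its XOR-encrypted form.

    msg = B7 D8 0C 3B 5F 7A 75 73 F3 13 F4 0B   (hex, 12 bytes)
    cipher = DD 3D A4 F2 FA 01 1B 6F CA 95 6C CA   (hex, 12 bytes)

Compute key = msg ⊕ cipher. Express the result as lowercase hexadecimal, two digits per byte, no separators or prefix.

Since cipher = msg ⊕ key, XORing both sides with msg gives key = msg ⊕ cipher.
10110111 ^ 11011101 = 01101010
11011000 ^ 00111101 = 11100101
00001100 ^ 10100100 = 10101000
00111011 ^ 11110010 = 11001001
01011111 ^ 11111010 = 10100101
01111010 ^ 00000001 = 01111011
01110101 ^ 00011011 = 01101110
01110011 ^ 01101111 = 00011100
11110011 ^ 11001010 = 00111001
00010011 ^ 10010101 = 10000110
11110100 ^ 01101100 = 10011000
00001011 ^ 11001010 = 11000001

6ae5a8c9a57b6e1c398698c1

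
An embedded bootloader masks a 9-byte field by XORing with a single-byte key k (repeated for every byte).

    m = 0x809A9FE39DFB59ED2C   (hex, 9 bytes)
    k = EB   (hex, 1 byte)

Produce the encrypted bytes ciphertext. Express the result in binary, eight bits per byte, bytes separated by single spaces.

The 1-byte key repeats, so the effective keystream is eb eb eb eb eb eb eb eb eb.
byte 0: 128 ⊕ 235 = 107
byte 1: 154 ⊕ 235 = 113
byte 2: 159 ⊕ 235 = 116
byte 3: 227 ⊕ 235 =   8
byte 4: 157 ⊕ 235 = 118
byte 5: 251 ⊕ 235 =  16
byte 6:  89 ⊕ 235 = 178
byte 7: 237 ⊕ 235 =   6
byte 8:  44 ⊕ 235 = 199

01101011 01110001 01110100 00001000 01110110 00010000 10110010 00000110 11000111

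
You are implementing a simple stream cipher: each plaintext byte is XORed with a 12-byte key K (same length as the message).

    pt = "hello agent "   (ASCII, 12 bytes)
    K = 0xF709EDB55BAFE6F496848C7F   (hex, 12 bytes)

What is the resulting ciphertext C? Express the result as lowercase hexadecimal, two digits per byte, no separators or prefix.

9f6c81d9348f8793f3eaf85f

XOR is its own inverse, so applying the key byte-wise gives the result directly.
byte 0: 68 XOR f7 = 9f
byte 1: 65 XOR 09 = 6c
byte 2: 6c XOR ed = 81
byte 3: 6c XOR b5 = d9
byte 4: 6f XOR 5b = 34
byte 5: 20 XOR af = 8f
byte 6: 61 XOR e6 = 87
byte 7: 67 XOR f4 = 93
byte 8: 65 XOR 96 = f3
byte 9: 6e XOR 84 = ea
byte 10: 74 XOR 8c = f8
byte 11: 20 XOR 7f = 5f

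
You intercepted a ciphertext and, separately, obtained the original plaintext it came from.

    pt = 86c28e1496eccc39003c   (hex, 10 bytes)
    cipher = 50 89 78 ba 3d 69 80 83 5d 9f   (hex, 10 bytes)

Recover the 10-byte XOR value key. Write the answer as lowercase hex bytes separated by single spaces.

Since cipher = pt ⊕ key, XORing both sides with pt gives key = pt ⊕ cipher.
86 XOR 50 = d6
c2 XOR 89 = 4b
8e XOR 78 = f6
14 XOR ba = ae
96 XOR 3d = ab
ec XOR 69 = 85
cc XOR 80 = 4c
39 XOR 83 = ba
00 XOR 5d = 5d
3c XOR 9f = a3

d6 4b f6 ae ab 85 4c ba 5d a3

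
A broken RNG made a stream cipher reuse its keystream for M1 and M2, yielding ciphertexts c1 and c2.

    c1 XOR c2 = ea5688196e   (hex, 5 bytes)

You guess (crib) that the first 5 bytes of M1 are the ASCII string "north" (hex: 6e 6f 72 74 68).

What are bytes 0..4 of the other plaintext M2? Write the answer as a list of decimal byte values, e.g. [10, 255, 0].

[132, 57, 250, 109, 6]

Since c1 ⊕ c2 = M1 ⊕ M2, XORing with the guessed M1 bytes yields the corresponding M2 bytes: M2 = (c1 ⊕ c2) ⊕ M1.
byte 0: ea ^ 6e = 84
byte 1: 56 ^ 6f = 39
byte 2: 88 ^ 72 = fa
byte 3: 19 ^ 74 = 6d
byte 4: 6e ^ 68 = 06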